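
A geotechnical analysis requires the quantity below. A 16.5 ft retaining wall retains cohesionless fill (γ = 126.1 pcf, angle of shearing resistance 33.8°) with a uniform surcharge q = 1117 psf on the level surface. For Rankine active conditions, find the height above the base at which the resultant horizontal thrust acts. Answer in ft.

K_a = 0.2851.
Triangular part P₁ = ½K_aγH² = 4894 at H/3 = 5.500 ft; rectangular part P₂ = K_a q H = 5255 at H/2 = 8.250 ft.
ȳ = (P₁·5.500 + P₂·8.250)/(P₁+P₂) = 6.924 ft.

6.92 ft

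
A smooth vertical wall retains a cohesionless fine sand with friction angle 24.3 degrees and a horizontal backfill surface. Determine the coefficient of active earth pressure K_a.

0.417

K_a = (1 − sin φ)/(1 + sin φ) = (1 − sin 24.3°)/(1 + sin 24.3°) = 0.4169.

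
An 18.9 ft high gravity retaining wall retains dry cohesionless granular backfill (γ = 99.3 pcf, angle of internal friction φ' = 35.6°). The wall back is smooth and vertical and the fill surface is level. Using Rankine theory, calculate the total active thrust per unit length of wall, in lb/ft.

4680 lb/ft

K_a = tan²(45° − φ/2) = 0.2641.
P_a = ½ K_a γ H² = 0.5 × 0.2641 × 99.3 × 18.9² = 4684 lb/ft.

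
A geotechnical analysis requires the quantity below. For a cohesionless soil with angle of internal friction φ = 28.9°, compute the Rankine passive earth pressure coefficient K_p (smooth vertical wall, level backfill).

K_p = (1 + sin φ)/(1 − sin φ) = tan²(45° + 28.9°/2) = 2.871.

2.87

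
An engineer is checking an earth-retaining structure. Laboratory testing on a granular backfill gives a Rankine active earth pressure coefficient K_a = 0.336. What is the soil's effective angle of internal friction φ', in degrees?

K_a = tan²(45° − φ/2) ⇒ 45° − φ/2 = arctan(√0.336) = 30.10°.
φ = 2(45° − 30.10°) = 29.80°.

29.8°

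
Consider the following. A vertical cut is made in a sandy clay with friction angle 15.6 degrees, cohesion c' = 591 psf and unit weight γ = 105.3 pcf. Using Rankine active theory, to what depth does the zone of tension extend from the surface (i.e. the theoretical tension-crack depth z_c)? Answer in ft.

14.8 ft

K_a = tan²(45° − 15.6°/2) = 0.5761; √K_a = 0.7590.
The active pressure is zero where K_a γ z = 2c√K_a, so z_c = 2c/(γ√K_a) = 2×591/(105.3×0.7590) = 14.79 ft.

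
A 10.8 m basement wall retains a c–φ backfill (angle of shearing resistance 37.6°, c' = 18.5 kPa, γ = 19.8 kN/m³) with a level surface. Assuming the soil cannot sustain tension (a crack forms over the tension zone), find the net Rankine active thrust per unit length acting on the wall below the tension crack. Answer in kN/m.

K_a = 0.2421; √K_a = 0.4921.
Tension-crack depth z_c = 2c/(γ√K_a) = 2×18.5/(19.8×0.4921) = 3.798 m.
σ_a at base = K_a γ H − 2c√K_a = 0.2421×19.8×10.8 − 2×18.5×0.4921 = 33.57 kPa.
P_a = ½ × 33.57 × (H − z_c) = 0.5×33.57×7.002 = 117.5 kN/m.

118 kN/m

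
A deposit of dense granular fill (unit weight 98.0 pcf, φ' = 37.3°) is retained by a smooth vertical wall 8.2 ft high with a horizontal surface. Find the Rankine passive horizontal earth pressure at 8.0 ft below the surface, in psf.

K_p = (1 + sin φ)/(1 − sin φ) = 4.076.
σ_h = K_p γ z = 4.076 × 98.0 × 8.0 = 3196 psf.

3200 psf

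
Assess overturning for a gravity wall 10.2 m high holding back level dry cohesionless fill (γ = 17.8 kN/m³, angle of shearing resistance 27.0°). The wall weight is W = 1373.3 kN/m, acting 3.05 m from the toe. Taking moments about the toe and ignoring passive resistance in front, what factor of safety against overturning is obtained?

K_a = tan²(45° − 27.0°/2) = 0.3755.
P_a = ½K_aγH² = 0.5×0.3755×17.8×10.2² = 347.7 kN/m, acting at H/3 = 3.400 m above the base.
Overturning moment M_o = P_a × H/3 = 347.7 × 3.400 = 1182.
Resisting moment M_r = W × 3.05 = 1373.3 × 3.05 = 4189.
FS_overturning = M_r/M_o = 4189/1182 = 3.543.

3.54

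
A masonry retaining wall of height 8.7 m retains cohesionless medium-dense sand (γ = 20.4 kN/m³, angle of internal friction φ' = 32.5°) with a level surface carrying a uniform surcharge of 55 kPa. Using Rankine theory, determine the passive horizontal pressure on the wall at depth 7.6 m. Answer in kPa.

K_p = (1 + sin φ)/(1 − sin φ) = 3.322.
σ_v = γz + q = 20.4 × 7.6 + 55 = 210.0 kPa.
σ_h = K_p σ_v = 3.322 × 210.0 = 697.8 kPa.

698 kPa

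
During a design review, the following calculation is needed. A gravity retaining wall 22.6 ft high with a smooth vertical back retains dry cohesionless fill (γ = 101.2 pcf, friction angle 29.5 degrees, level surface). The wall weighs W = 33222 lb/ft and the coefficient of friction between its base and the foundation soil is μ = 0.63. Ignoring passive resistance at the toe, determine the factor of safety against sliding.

K_a = tan²(45° − 29.5°/2) = 0.3401.
P_a = ½K_aγH² = 0.5×0.3401×101.2×22.6² = 8790 lb/ft, acting at H/3 = 7.533 ft above the base.
FS_sliding = μW / P_a = 0.63×33222 / 8790 = 2.381.

2.38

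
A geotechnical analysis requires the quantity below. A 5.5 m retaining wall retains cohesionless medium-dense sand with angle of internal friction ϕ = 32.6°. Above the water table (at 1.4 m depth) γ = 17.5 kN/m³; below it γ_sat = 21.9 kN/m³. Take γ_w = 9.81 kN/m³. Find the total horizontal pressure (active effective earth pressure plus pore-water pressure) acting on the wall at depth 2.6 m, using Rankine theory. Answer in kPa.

23.5 kPa

K_a = (1 − sin φ)/(1 + sin φ) = 0.2997.
γ' = 21.9 − 9.81 = 12.09 kN/m³.
Effective vertical stress at 2.6 m: σ'_v = 17.5×1.4 + 12.09×1.20 = 39.01 kPa.
σ'_h = K_a σ'_v = 0.2997 × 39.01 = 11.69 kPa; u = γ_w × 1.20 = 11.77 kPa.
Total σ_h = 11.69 + 11.77 = 23.46 kPa.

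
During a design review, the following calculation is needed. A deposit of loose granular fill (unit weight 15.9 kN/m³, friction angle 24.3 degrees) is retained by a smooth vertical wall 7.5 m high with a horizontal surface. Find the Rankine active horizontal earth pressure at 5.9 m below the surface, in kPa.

K_a = (1 − sin φ)/(1 + sin φ) = 0.4169.
σ_h = K_a γ z = 0.4169 × 15.9 × 5.9 = 39.11 kPa.

39.1 kPa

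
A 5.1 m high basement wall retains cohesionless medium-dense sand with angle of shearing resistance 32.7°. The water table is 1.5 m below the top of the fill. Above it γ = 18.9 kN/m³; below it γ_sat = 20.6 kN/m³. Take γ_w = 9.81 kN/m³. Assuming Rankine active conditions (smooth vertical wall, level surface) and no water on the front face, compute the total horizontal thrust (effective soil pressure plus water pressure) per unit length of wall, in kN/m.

K_a = tan²(45° − φ/2) = 0.2985.
γ' = 20.6 − 9.81 = 10.79 kN/m³. Depth below WT = 3.6 m.
σ'_h at WT = K_a γ d_w = 8.462 kPa; at base = 8.462 + K_a γ' × 3.6 = 20.06 kPa.
P₁ (0–1.5 m) = ½×8.462×1.5 = 6.347. P₂ (1.5–5.1 m) = ½(8.462+20.06)×3.6 = 51.34.
P_w = ½ γ_w h₂² = 0.5×9.81×3.6² = 63.57. Total = 6.347+51.34+63.57 = 121.3 kN/m.

121 kN/m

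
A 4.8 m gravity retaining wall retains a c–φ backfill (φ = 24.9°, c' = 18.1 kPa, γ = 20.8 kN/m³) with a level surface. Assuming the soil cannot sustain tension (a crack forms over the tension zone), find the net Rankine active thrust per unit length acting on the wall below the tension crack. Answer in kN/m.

18.2 kN/m

K_a = 0.4074; √K_a = 0.6383.
Tension-crack depth z_c = 2c/(γ√K_a) = 2×18.1/(20.8×0.6383) = 2.727 m.
σ_a at base = K_a γ H − 2c√K_a = 0.4074×20.8×4.8 − 2×18.1×0.6383 = 17.57 kPa.
P_a = ½ × 17.57 × (H − z_c) = 0.5×17.57×2.073 = 18.22 kN/m.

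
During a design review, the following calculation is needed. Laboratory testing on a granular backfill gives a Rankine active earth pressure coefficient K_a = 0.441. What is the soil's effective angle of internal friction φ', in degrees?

K_a = tan²(45° − φ/2) ⇒ 45° − φ/2 = arctan(√0.441) = 33.59°.
φ = 2(45° − 33.59°) = 22.83°.

22.8°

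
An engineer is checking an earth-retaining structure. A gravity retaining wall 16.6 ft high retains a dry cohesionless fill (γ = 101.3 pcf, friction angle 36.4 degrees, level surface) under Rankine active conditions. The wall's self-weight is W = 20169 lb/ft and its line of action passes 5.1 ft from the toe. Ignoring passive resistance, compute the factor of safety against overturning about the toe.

K_a = tan²(45° − 36.4°/2) = 0.2552.
P_a = ½K_aγH² = 0.5×0.2552×101.3×16.6² = 3561 lb/ft, acting at H/3 = 5.533 ft above the base.
Overturning moment M_o = P_a × H/3 = 3561 × 5.533 = 19710.
Resisting moment M_r = W × 5.1 = 20169 × 5.1 = 102900.
FS_overturning = M_r/M_o = 102900/19710 = 5.220.

5.22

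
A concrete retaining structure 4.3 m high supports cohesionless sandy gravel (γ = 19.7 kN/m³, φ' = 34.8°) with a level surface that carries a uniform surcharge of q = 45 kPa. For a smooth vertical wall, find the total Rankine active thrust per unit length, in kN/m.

K_a = tan²(45° − φ/2) = 0.2733.
Soil triangle: ½ K_a γ H² = 0.5×0.2733×19.7×4.3² = 49.78 kN/m.
Surcharge rectangle: K_a q H = 0.2733×45×4.3 = 52.88 kN/m.
Total = 49.78 + 52.88 = 102.7 kN/m.

103 kN/m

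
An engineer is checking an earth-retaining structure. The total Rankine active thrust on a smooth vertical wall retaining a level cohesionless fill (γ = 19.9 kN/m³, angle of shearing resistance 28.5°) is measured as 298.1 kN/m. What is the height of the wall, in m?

K_a = 0.3540. P_a = ½ K_a γ H² ⇒ H = √(2P_a/(K_a γ)).
H = √(2×298.1/(0.3540×19.9)) = 9.200 m.

9.20 m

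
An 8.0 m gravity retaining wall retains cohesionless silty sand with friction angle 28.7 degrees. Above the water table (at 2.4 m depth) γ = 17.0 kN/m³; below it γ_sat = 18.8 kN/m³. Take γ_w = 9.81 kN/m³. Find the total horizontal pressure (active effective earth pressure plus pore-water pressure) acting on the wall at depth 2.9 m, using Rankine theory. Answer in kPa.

K_a = (1 − sin φ)/(1 + sin φ) = 0.3511.
γ' = 18.8 − 9.81 = 8.990 kN/m³.
Effective vertical stress at 2.9 m: σ'_v = 17.0×2.4 + 8.990×0.500 = 45.29 kPa.
σ'_h = K_a σ'_v = 0.3511 × 45.29 = 15.91 kPa; u = γ_w × 0.500 = 4.905 kPa.
Total σ_h = 15.91 + 4.905 = 20.81 kPa.

20.8 kPa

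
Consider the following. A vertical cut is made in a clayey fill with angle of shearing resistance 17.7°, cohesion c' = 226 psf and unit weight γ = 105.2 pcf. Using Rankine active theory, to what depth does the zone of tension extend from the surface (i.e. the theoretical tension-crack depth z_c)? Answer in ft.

K_a = tan²(45° − 17.7°/2) = 0.5337; √K_a = 0.7306.
The active pressure is zero where K_a γ z = 2c√K_a, so z_c = 2c/(γ√K_a) = 2×226/(105.2×0.7306) = 5.881 ft.

5.88 ft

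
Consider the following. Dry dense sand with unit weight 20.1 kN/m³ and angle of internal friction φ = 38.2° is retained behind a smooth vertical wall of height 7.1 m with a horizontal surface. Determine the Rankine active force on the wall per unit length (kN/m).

K_a = tan²(45° − φ/2) = 0.2358.
P_a = ½ K_a γ H² = 0.5 × 0.2358 × 20.1 × 7.1² = 119.5 kN/m.

119 kN/m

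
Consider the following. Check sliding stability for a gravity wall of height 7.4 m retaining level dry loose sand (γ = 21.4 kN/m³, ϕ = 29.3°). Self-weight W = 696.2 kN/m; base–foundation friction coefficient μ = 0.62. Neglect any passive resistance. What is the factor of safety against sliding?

K_a = tan²(45° − 29.3°/2) = 0.3428.
P_a = ½K_aγH² = 0.5×0.3428×21.4×7.4² = 200.9 kN/m, acting at H/3 = 2.467 m above the base.
FS_sliding = μW / P_a = 0.62×696.2 / 200.9 = 2.149.

2.15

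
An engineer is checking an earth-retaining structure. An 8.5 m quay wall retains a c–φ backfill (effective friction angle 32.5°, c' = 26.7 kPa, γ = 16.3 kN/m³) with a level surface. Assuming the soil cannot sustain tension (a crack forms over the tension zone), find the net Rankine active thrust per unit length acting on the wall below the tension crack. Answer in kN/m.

K_a = 0.3010; √K_a = 0.5486.
Tension-crack depth z_c = 2c/(γ√K_a) = 2×26.7/(16.3×0.5486) = 5.971 m.
σ_a at base = K_a γ H − 2c√K_a = 0.3010×16.3×8.5 − 2×26.7×0.5486 = 12.40 kPa.
P_a = ½ × 12.40 × (H − z_c) = 0.5×12.40×2.529 = 15.68 kN/m.

15.7 kN/m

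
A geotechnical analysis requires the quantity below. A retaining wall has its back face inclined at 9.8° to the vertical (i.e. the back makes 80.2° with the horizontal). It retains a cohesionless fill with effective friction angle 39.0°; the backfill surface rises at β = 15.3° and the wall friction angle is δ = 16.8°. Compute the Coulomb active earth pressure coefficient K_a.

0.338

K_a = sin²(α+φ) / [sin²α · sin(α−δ) · (1 + √{sin(φ+δ)sin(φ−β) / (sin(α−δ)sin(α+β))})²].
With α = 80.2°, φ = 39.0°, δ = 16.8°, β = 15.3°: K_a = 0.3381.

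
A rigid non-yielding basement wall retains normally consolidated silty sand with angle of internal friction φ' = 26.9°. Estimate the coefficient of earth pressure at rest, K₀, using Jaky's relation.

K₀ = 1 − sin φ' = 1 − sin 26.9° = 0.5476.

0.548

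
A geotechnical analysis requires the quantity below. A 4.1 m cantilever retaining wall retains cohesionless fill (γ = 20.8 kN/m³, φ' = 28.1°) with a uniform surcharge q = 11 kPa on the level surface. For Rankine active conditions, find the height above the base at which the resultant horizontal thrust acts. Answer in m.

K_a = 0.3596.
Triangular part P₁ = ½K_aγH² = 62.87 at H/3 = 1.367 m; rectangular part P₂ = K_a q H = 16.22 at H/2 = 2.050 m.
ȳ = (P₁·1.367 + P₂·2.050)/(P₁+P₂) = 1.507 m.

1.51 m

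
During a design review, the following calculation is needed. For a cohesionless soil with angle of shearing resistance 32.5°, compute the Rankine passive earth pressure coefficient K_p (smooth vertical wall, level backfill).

K_p = (1 + sin φ)/(1 − sin φ) = tan²(45° + 32.5°/2) = 3.322.

3.32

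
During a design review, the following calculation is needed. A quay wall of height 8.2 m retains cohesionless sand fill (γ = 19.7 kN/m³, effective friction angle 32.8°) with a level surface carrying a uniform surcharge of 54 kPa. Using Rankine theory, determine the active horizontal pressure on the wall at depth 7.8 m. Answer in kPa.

61.7 kPa

K_a = (1 − sin φ)/(1 + sin φ) = 0.2973.
σ_v = γz + q = 19.7 × 7.8 + 54 = 207.7 kPa.
σ_h = K_a σ_v = 0.2973 × 207.7 = 61.73 kPa.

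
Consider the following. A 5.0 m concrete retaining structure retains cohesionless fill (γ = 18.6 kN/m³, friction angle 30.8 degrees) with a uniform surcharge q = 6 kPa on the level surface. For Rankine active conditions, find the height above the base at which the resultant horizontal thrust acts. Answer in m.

1.76 m

K_a = 0.3227.
Triangular part P₁ = ½K_aγH² = 75.03 at H/3 = 1.667 m; rectangular part P₂ = K_a q H = 9.681 at H/2 = 2.500 m.
ȳ = (P₁·1.667 + P₂·2.500)/(P₁+P₂) = 1.762 m.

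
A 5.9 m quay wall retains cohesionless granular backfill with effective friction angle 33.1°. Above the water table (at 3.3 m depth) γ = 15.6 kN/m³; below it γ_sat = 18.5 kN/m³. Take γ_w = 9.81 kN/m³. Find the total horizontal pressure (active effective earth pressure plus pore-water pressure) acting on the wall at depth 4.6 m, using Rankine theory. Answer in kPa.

31.2 kPa

K_a = (1 − sin φ)/(1 + sin φ) = 0.2936.
γ' = 18.5 − 9.81 = 8.690 kN/m³.
Effective vertical stress at 4.6 m: σ'_v = 15.6×3.3 + 8.690×1.30 = 62.78 kPa.
σ'_h = K_a σ'_v = 0.2936 × 62.78 = 18.43 kPa; u = γ_w × 1.30 = 12.75 kPa.
Total σ_h = 18.43 + 12.75 = 31.18 kPa.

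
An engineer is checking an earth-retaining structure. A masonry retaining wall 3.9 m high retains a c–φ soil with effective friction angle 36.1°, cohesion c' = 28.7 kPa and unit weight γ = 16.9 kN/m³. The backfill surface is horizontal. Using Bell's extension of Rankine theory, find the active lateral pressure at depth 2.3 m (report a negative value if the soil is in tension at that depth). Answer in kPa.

K_a = (1 − sin φ)/(1 + sin φ) = 0.2585.
σ_a = K_a γ z − 2c√K_a = 0.2585×16.9×2.3 − 2×28.7×0.5084 = -19.14 kPa.

-19.1 kPa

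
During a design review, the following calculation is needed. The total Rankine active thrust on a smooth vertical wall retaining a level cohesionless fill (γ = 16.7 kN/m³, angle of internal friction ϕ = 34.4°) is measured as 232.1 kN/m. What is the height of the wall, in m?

10.00 m

K_a = 0.2780. P_a = ½ K_a γ H² ⇒ H = √(2P_a/(K_a γ)).
H = √(2×232.1/(0.2780×16.7)) = 10.000 m.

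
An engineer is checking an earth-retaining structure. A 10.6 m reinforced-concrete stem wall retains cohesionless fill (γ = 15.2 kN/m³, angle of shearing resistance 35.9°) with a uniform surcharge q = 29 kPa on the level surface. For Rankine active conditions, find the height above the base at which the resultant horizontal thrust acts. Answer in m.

4.00 m

K_a = 0.2607.
Triangular part P₁ = ½K_aγH² = 222.7 at H/3 = 3.533 m; rectangular part P₂ = K_a q H = 80.15 at H/2 = 5.300 m.
ȳ = (P₁·3.533 + P₂·5.300)/(P₁+P₂) = 4.001 m.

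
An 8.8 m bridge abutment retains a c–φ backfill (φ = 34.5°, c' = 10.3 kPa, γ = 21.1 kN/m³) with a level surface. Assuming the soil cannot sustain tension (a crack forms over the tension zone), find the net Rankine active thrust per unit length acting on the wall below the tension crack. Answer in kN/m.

K_a = 0.2768; √K_a = 0.5261.
Tension-crack depth z_c = 2c/(γ√K_a) = 2×10.3/(21.1×0.5261) = 1.856 m.
σ_a at base = K_a γ H − 2c√K_a = 0.2768×21.1×8.8 − 2×10.3×0.5261 = 40.56 kPa.
P_a = ½ × 40.56 × (H − z_c) = 0.5×40.56×6.944 = 140.8 kN/m.

141 kN/m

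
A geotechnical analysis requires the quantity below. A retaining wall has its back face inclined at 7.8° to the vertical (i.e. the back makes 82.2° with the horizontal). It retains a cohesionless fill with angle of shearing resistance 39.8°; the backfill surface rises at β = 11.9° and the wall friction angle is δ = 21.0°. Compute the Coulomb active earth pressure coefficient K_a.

0.295

K_a = sin²(α+φ) / [sin²α · sin(α−δ) · (1 + √{sin(φ+δ)sin(φ−β) / (sin(α−δ)sin(α+β))})²].
With α = 82.2°, φ = 39.8°, δ = 21.0°, β = 11.9°: K_a = 0.2950.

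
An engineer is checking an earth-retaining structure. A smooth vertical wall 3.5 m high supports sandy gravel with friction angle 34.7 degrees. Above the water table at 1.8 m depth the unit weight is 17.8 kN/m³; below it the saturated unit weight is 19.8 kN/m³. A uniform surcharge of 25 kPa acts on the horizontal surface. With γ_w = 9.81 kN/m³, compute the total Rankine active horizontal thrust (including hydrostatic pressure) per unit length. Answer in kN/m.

65.0 kN/m

K_a = tan²(45° − φ/2) = 0.2745.
γ' = 19.8 − 9.81 = 9.990 kN/m³. h₂ = H − d_w = 1.7 m.
σ'_h: at surface K_a·q = 6.862; at WT K_a(q+γd_w) = 15.66; at base K_a(q+γd_w+γ'h₂) = 20.32 kPa.
P₁ = ½(6.862+15.66)×1.8 = 20.27; P₂ = ½(15.66+20.32)×1.7 = 30.58; P_w = ½γ_w h₂² = 14.18.
Total = 20.27+30.58+14.18 = 65.02 kN/m.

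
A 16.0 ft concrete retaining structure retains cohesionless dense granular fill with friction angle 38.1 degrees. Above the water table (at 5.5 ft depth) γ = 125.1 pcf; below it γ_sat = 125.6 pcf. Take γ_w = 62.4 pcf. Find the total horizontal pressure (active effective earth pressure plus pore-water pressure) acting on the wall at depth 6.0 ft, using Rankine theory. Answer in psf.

K_a = (1 − sin φ)/(1 + sin φ) = 0.2368.
γ' = 125.6 − 62.4 = 63.20 pcf.
Effective vertical stress at 6.0 ft: σ'_v = 125.1×5.5 + 63.20×0.500 = 719.6 psf.
σ'_h = K_a σ'_v = 0.2368 × 719.6 = 170.4 psf; u = γ_w × 0.500 = 31.20 psf.
Total σ_h = 170.4 + 31.20 = 201.6 psf.

202 psf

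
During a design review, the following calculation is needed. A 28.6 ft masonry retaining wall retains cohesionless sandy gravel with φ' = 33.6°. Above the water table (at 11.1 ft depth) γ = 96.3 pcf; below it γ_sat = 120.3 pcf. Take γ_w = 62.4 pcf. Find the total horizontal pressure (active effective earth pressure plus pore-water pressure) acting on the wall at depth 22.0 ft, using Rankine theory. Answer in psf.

K_a = (1 − sin φ)/(1 + sin φ) = 0.2875.
γ' = 120.3 − 62.4 = 57.90 pcf.
Effective vertical stress at 22.0 ft: σ'_v = 96.3×11.1 + 57.90×10.9 = 1700 psf.
σ'_h = K_a σ'_v = 0.2875 × 1700 = 488.8 psf; u = γ_w × 10.9 = 680.2 psf.
Total σ_h = 488.8 + 680.2 = 1169 psf.

1170 psf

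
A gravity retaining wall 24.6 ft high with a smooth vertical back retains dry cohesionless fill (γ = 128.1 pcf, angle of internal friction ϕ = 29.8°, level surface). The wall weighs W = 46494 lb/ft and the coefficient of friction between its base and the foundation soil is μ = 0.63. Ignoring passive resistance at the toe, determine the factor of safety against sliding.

2.25

K_a = tan²(45° − 29.8°/2) = 0.3360.
P_a = ½K_aγH² = 0.5×0.3360×128.1×24.6² = 13020 lb/ft, acting at H/3 = 8.200 ft above the base.
FS_sliding = μW / P_a = 0.63×46494 / 13020 = 2.249.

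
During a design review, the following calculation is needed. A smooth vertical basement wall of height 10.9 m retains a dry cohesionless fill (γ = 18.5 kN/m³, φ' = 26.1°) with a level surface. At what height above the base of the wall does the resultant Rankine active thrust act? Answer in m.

3.63 m

K_a = 0.3889.
The pressure distribution is triangular, so the resultant acts at H/3 above the base = 10.9/3 = 3.633 m.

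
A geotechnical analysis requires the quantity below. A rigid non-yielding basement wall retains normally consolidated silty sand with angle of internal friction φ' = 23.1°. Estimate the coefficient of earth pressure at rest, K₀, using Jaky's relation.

0.608

K₀ = 1 − sin φ' = 1 − sin 23.1° = 0.6077.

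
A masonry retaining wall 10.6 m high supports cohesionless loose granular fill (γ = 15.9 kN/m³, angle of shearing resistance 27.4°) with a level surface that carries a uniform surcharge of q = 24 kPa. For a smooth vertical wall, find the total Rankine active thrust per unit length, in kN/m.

424 kN/m

K_a = tan²(45° − φ/2) = 0.3697.
Soil triangle: ½ K_a γ H² = 0.5×0.3697×15.9×10.6² = 330.2 kN/m.
Surcharge rectangle: K_a q H = 0.3697×24×10.6 = 94.05 kN/m.
Total = 330.2 + 94.05 = 424.3 kN/m.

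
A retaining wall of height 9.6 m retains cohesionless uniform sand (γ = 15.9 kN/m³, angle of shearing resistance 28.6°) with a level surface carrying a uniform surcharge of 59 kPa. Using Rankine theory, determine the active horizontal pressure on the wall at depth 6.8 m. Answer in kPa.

K_a = (1 − sin φ)/(1 + sin φ) = 0.3525.
σ_v = γz + q = 15.9 × 6.8 + 59 = 167.1 kPa.
σ_h = K_a σ_v = 0.3525 × 167.1 = 58.92 kPa.

58.9 kPa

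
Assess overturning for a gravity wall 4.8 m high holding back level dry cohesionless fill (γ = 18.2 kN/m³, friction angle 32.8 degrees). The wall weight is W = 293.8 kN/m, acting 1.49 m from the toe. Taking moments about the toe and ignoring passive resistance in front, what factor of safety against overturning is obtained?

4.39

K_a = tan²(45° − 32.8°/2) = 0.2973.
P_a = ½K_aγH² = 0.5×0.2973×18.2×4.8² = 62.33 kN/m, acting at H/3 = 1.600 m above the base.
Overturning moment M_o = P_a × H/3 = 62.33 × 1.600 = 99.72.
Resisting moment M_r = W × 1.49 = 293.8 × 1.49 = 437.8.
FS_overturning = M_r/M_o = 437.8/99.72 = 4.390.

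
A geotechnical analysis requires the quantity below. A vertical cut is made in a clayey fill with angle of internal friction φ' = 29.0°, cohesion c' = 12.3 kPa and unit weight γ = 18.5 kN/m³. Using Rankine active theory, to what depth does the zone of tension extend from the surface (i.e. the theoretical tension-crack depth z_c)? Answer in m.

K_a = tan²(45° − 29.0°/2) = 0.3470; √K_a = 0.5890.
The active pressure is zero where K_a γ z = 2c√K_a, so z_c = 2c/(γ√K_a) = 2×12.3/(18.5×0.5890) = 2.257 m.

2.26 m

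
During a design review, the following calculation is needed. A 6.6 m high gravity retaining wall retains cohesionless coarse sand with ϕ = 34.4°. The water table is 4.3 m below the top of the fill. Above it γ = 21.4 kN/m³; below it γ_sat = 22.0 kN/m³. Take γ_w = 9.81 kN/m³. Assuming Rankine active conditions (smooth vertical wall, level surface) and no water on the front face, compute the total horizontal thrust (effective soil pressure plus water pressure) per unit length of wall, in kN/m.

K_a = tan²(45° − φ/2) = 0.2780.
γ' = 22.0 − 9.81 = 12.19 kN/m³. Depth below WT = 2.3 m.
σ'_h at WT = K_a γ d_w = 25.58 kPa; at base = 25.58 + K_a γ' × 2.3 = 33.37 kPa.
P₁ (0–4.3 m) = ½×25.58×4.3 = 55.00. P₂ (4.3–6.6 m) = ½(25.58+33.37)×2.3 = 67.80.
P_w = ½ γ_w h₂² = 0.5×9.81×2.3² = 25.95. Total = 55.00+67.80+25.95 = 148.7 kN/m.

149 kN/m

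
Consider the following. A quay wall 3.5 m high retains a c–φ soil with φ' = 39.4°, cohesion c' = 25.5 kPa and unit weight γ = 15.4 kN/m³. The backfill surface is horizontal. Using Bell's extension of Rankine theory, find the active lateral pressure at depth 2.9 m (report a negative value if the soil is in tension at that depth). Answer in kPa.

K_a = (1 − sin φ)/(1 + sin φ) = 0.2234.
σ_a = K_a γ z − 2c√K_a = 0.2234×15.4×2.9 − 2×25.5×0.4727 = -14.13 kPa.

-14.1 kPa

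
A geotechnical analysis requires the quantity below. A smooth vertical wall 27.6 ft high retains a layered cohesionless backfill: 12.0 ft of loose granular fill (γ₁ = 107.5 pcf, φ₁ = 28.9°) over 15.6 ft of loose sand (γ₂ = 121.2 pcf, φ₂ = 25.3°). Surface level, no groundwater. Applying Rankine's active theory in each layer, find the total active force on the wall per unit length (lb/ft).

16700 lb/ft

K_a1 = tan²(45°−28.9°/2) = 0.3484; K_a2 = tan²(45°−25.3°/2) = 0.4012.
Layer 1: σ at base = K_a1 γ₁ h₁ = 449.4 psf; P₁ = ½×449.4×12.0 = 2696.
Layer 2: σ_v at top = γ₁h₁ = 1290; σ_h top = K_a2×1290 = 517.5; σ_h base = K_a2×(1290+121.2×15.6) = 1276.
P₂ = ½(517.5+1276)×15.6 = 13990. Total P_a = 2696+13990 = 16690 lb/ft.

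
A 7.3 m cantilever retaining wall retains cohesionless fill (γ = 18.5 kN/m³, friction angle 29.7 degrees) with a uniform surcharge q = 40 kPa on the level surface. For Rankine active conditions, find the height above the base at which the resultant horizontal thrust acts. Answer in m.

2.89 m

K_a = 0.3374.
Triangular part P₁ = ½K_aγH² = 166.3 at H/3 = 2.433 m; rectangular part P₂ = K_a q H = 98.52 at H/2 = 3.650 m.
ȳ = (P₁·2.433 + P₂·3.650)/(P₁+P₂) = 2.886 m.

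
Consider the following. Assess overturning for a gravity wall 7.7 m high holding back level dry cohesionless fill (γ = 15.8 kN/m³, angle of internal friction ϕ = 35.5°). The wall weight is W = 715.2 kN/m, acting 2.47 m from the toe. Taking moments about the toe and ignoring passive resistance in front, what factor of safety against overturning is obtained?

K_a = tan²(45° − 35.5°/2) = 0.2653.
P_a = ½K_aγH² = 0.5×0.2653×15.8×7.7² = 124.2 kN/m, acting at H/3 = 2.567 m above the base.
Overturning moment M_o = P_a × H/3 = 124.2 × 2.567 = 318.9.
Resisting moment M_r = W × 2.47 = 715.2 × 2.47 = 1767.
FS_overturning = M_r/M_o = 1767/318.9 = 5.540.

5.54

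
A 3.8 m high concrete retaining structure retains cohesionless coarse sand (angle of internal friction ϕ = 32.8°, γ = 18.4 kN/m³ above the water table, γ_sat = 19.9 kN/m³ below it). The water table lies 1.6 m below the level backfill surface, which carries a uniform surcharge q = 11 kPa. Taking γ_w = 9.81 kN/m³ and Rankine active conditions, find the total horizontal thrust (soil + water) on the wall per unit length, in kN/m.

K_a = tan²(45° − φ/2) = 0.2973.
γ' = 19.9 − 9.81 = 10.09 kN/m³. h₂ = H − d_w = 2.2 m.
σ'_h: at surface K_a·q = 3.270; at WT K_a(q+γd_w) = 12.02; at base K_a(q+γd_w+γ'h₂) = 18.62 kPa.
P₁ = ½(3.270+12.02)×1.6 = 12.23; P₂ = ½(12.02+18.62)×2.2 = 33.71; P_w = ½γ_w h₂² = 23.74.
Total = 12.23+33.71+23.74 = 69.68 kN/m.

69.7 kN/m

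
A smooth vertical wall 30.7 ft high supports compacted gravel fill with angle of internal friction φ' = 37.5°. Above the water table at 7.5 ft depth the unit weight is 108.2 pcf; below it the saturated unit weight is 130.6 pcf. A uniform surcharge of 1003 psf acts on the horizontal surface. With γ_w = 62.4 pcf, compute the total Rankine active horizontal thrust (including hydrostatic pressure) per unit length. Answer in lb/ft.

K_a = tan²(45° − φ/2) = 0.2432.
γ' = 130.6 − 62.4 = 68.20 pcf. h₂ = H − d_w = 23.2 ft.
σ'_h: at surface K_a·q = 243.9; at WT K_a(q+γd_w) = 441.3; at base K_a(q+γd_w+γ'h₂) = 826.1 psf.
P₁ = ½(243.9+441.3)×7.5 = 2569; P₂ = ½(441.3+826.1)×23.2 = 14700; P_w = ½γ_w h₂² = 16790.
Total = 2569+14700+16790 = 34060 lb/ft.

34100 lb/ft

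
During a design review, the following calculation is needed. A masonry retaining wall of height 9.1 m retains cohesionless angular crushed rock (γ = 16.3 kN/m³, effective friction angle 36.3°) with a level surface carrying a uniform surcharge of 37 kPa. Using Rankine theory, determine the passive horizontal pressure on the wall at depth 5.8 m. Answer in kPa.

K_p = (1 + sin φ)/(1 − sin φ) = 3.902.
σ_v = γz + q = 16.3 × 5.8 + 37 = 131.5 kPa.
σ_h = K_p σ_v = 3.902 × 131.5 = 513.3 kPa.

513 kPa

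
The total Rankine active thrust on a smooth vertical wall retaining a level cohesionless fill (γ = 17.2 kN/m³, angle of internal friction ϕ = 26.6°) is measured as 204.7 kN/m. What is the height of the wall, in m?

7.90 m

K_a = 0.3814. P_a = ½ K_a γ H² ⇒ H = √(2P_a/(K_a γ)).
H = √(2×204.7/(0.3814×17.2)) = 7.899 m.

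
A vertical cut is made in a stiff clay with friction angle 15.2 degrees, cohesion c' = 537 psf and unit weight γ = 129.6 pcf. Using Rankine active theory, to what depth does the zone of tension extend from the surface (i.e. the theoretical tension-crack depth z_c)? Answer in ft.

K_a = tan²(45° − 15.2°/2) = 0.5845; √K_a = 0.7646.
The active pressure is zero where K_a γ z = 2c√K_a, so z_c = 2c/(γ√K_a) = 2×537/(129.6×0.7646) = 10.84 ft.

10.8 ft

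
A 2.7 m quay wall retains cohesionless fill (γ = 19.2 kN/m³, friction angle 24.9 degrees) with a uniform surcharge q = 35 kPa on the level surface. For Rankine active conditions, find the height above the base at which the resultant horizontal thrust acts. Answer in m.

1.16 m

K_a = 0.4074.
Triangular part P₁ = ½K_aγH² = 28.51 at H/3 = 0.9000 m; rectangular part P₂ = K_a q H = 38.50 at H/2 = 1.350 m.
ȳ = (P₁·0.9000 + P₂·1.350)/(P₁+P₂) = 1.159 m.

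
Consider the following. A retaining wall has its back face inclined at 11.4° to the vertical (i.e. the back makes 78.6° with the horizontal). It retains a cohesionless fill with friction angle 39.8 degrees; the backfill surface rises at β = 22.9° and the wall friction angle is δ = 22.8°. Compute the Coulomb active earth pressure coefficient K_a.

0.398

K_a = sin²(α+φ) / [sin²α · sin(α−δ) · (1 + √{sin(φ+δ)sin(φ−β) / (sin(α−δ)sin(α+β))})²].
With α = 78.6°, φ = 39.8°, δ = 22.8°, β = 22.9°: K_a = 0.3979.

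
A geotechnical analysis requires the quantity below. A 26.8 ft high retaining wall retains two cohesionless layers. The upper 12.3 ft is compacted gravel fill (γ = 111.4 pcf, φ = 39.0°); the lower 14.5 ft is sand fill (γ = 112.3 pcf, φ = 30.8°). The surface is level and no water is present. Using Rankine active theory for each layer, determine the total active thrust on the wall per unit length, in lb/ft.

12100 lb/ft

K_a1 = tan²(45°−39.0°/2) = 0.2275; K_a2 = tan²(45°−30.8°/2) = 0.3227.
Layer 1: σ at base = K_a1 γ₁ h₁ = 311.7 psf; P₁ = ½×311.7×12.3 = 1917.
Layer 2: σ_v at top = γ₁h₁ = 1370; σ_h top = K_a2×1370 = 442.2; σ_h base = K_a2×(1370+112.3×14.5) = 967.7.
P₂ = ½(442.2+967.7)×14.5 = 10220. Total P_a = 1917+10220 = 12140 lb/ft.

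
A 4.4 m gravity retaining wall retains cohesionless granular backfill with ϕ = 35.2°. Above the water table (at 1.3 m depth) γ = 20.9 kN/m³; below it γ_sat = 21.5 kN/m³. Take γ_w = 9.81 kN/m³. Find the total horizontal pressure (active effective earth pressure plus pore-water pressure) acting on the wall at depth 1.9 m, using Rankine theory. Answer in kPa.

K_a = (1 − sin φ)/(1 + sin φ) = 0.2687.
γ' = 21.5 − 9.81 = 11.69 kN/m³.
Effective vertical stress at 1.9 m: σ'_v = 20.9×1.3 + 11.69×0.600 = 34.18 kPa.
σ'_h = K_a σ'_v = 0.2687 × 34.18 = 9.185 kPa; u = γ_w × 0.600 = 5.886 kPa.
Total σ_h = 9.185 + 5.886 = 15.07 kPa.

15.1 kPa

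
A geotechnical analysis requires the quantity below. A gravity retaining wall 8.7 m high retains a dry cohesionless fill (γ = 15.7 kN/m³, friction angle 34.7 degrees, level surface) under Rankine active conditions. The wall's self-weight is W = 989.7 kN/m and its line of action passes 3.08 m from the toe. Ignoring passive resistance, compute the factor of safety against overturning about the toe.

K_a = tan²(45° − 34.7°/2) = 0.2745.
P_a = ½K_aγH² = 0.5×0.2745×15.7×8.7² = 163.1 kN/m, acting at H/3 = 2.900 m above the base.
Overturning moment M_o = P_a × H/3 = 163.1 × 2.900 = 472.9.
Resisting moment M_r = W × 3.08 = 989.7 × 3.08 = 3048.
FS_overturning = M_r/M_o = 3048/472.9 = 6.445.

6.45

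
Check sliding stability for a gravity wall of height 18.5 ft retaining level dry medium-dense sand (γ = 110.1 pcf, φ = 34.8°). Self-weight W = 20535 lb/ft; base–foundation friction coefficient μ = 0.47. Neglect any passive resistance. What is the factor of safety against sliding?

1.87

K_a = tan²(45° − 34.8°/2) = 0.2733.
P_a = ½K_aγH² = 0.5×0.2733×110.1×18.5² = 5149 lb/ft, acting at H/3 = 6.167 ft above the base.
FS_sliding = μW / P_a = 0.47×20535 / 5149 = 1.874.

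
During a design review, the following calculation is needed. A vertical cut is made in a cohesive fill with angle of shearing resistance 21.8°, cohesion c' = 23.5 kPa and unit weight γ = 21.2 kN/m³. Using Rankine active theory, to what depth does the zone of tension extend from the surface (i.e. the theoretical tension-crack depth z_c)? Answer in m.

K_a = tan²(45° − 21.8°/2) = 0.4584; √K_a = 0.6771.
The active pressure is zero where K_a γ z = 2c√K_a, so z_c = 2c/(γ√K_a) = 2×23.5/(21.2×0.6771) = 3.274 m.

3.27 m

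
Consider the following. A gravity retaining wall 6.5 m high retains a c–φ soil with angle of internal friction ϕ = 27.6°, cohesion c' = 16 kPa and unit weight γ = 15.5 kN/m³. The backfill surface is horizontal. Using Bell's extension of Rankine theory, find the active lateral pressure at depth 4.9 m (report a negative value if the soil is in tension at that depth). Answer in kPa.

K_a = (1 − sin φ)/(1 + sin φ) = 0.3668.
σ_a = K_a γ z − 2c√K_a = 0.3668×15.5×4.9 − 2×16×0.6056 = 8.477 kPa.

8.48 kPa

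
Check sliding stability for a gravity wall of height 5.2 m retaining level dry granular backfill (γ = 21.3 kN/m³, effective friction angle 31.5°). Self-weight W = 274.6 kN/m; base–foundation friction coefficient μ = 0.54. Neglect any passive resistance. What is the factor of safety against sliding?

1.64

K_a = tan²(45° − 31.5°/2) = 0.3136.
P_a = ½K_aγH² = 0.5×0.3136×21.3×5.2² = 90.32 kN/m, acting at H/3 = 1.733 m above the base.
FS_sliding = μW / P_a = 0.54×274.6 / 90.32 = 1.642.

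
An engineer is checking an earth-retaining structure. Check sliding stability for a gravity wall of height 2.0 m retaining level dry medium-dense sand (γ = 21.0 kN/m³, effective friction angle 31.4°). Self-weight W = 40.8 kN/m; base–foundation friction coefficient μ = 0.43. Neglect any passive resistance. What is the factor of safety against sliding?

1.33

K_a = tan²(45° − 31.4°/2) = 0.3149.
P_a = ½K_aγH² = 0.5×0.3149×21.0×2.0² = 13.23 kN/m, acting at H/3 = 0.6667 m above the base.
FS_sliding = μW / P_a = 0.43×40.8 / 13.23 = 1.326.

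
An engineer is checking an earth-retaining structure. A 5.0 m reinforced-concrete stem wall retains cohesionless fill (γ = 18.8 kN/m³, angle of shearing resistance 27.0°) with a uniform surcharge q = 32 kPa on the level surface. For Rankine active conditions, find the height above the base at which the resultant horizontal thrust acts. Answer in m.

2.00 m

K_a = 0.3755.
Triangular part P₁ = ½K_aγH² = 88.25 at H/3 = 1.667 m; rectangular part P₂ = K_a q H = 60.08 at H/2 = 2.500 m.
ȳ = (P₁·1.667 + P₂·2.500)/(P₁+P₂) = 2.004 m.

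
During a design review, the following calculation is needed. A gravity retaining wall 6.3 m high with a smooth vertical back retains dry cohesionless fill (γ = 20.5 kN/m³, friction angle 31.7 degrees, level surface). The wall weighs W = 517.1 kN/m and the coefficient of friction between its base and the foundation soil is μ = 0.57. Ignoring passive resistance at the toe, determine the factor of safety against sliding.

K_a = tan²(45° − 31.7°/2) = 0.3111.
P_a = ½K_aγH² = 0.5×0.3111×20.5×6.3² = 126.6 kN/m, acting at H/3 = 2.100 m above the base.
FS_sliding = μW / P_a = 0.57×517.1 / 126.6 = 2.329.

2.33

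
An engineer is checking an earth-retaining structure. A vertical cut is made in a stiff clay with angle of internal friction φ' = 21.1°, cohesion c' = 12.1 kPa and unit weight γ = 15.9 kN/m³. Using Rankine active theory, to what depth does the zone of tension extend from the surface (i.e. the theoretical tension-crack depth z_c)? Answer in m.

K_a = tan²(45° − 21.1°/2) = 0.4706; √K_a = 0.6860.
The active pressure is zero where K_a γ z = 2c√K_a, so z_c = 2c/(γ√K_a) = 2×12.1/(15.9×0.6860) = 2.219 m.

2.22 m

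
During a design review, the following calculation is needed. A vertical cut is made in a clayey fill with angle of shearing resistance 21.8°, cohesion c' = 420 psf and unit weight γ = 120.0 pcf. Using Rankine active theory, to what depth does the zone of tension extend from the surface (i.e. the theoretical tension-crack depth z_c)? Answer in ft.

10.3 ft

K_a = tan²(45° − 21.8°/2) = 0.4584; √K_a = 0.6771.
The active pressure is zero where K_a γ z = 2c√K_a, so z_c = 2c/(γ√K_a) = 2×420/(120.0×0.6771) = 10.34 ft.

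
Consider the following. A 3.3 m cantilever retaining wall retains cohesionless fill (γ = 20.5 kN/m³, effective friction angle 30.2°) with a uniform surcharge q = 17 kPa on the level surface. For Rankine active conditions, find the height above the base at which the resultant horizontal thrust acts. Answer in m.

K_a = 0.3307.
Triangular part P₁ = ½K_aγH² = 36.91 at H/3 = 1.100 m; rectangular part P₂ = K_a q H = 18.55 at H/2 = 1.650 m.
ȳ = (P₁·1.100 + P₂·1.650)/(P₁+P₂) = 1.284 m.

1.28 m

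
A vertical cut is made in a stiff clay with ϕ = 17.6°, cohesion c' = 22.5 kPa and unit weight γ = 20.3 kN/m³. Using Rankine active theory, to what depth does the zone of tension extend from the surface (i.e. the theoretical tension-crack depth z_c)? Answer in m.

K_a = tan²(45° − 17.6°/2) = 0.5357; √K_a = 0.7319.
The active pressure is zero where K_a γ z = 2c√K_a, so z_c = 2c/(γ√K_a) = 2×22.5/(20.3×0.7319) = 3.029 m.

3.03 m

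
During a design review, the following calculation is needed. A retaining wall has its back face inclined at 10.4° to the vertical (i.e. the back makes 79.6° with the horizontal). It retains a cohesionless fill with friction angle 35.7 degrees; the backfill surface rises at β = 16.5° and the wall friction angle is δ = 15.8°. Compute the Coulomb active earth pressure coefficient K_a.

K_a = sin²(α+φ) / [sin²α · sin(α−δ) · (1 + √{sin(φ+δ)sin(φ−β) / (sin(α−δ)sin(α+β))})²].
With α = 79.6°, φ = 35.7°, δ = 15.8°, β = 16.5°: K_a = 0.3985.

0.399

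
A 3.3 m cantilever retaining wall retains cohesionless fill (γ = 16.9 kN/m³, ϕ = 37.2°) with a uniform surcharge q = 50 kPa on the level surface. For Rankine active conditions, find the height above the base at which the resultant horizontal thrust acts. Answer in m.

K_a = 0.2464.
Triangular part P₁ = ½K_aγH² = 22.68 at H/3 = 1.100 m; rectangular part P₂ = K_a q H = 40.66 at H/2 = 1.650 m.
ȳ = (P₁·1.100 + P₂·1.650)/(P₁+P₂) = 1.453 m.

1.45 m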